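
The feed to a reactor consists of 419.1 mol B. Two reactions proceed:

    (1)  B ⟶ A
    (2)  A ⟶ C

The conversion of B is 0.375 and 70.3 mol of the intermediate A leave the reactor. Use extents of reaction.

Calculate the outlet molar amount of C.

86.9 mol

Conversion of B: B consumed = 1ξ₁ = 0.375 × 419.1 → ξ₁ = 157.2 mol.
A balance: n_A = 0 + 1ξ₁ − 1ξ₂ = 70.3 → ξ₂ = (1·157.2 − 70.3)/1 = 86.86 mol.
Outlet amounts (n = n₀ + Σ ν·ξ):
  B: 419.1 − 1(157.2) = 261.9
  A: 0 + 1(157.2) − 1(86.86) = 70.3
  C: 0 + 1(86.86) = 86.86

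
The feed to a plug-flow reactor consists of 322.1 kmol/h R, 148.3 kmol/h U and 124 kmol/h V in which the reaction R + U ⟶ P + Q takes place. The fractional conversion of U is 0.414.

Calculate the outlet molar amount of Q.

61.4 kmol/h

U reacted = 0.414 × 148.3 = 61.4 kmol/h; ν_U = −1, so ξ = 61.4/1 = 61.4 kmol/h.
Outlet amounts (n = n₀ + ν ξ):
  R: 322.1 − 1(61.4) = 260.7
  U: 148.3 − 1(61.4) = 86.9
  P: 0 + 1(61.4) = 61.4
  Q: 0 + 1(61.4) = 61.4
  V: 124 (inert)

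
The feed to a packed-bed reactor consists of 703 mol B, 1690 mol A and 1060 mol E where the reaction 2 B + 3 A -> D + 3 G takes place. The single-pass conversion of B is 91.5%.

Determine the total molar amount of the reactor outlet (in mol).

B reacted = 0.915 × 703 = 643.2 mol; ν_B = −2, so ξ = 643.2/2 = 321.6 mol.
Outlet amounts (n = n₀ + ν ξ):
  B: 703 − 2(321.6) = 59.75
  A: 1690 − 3(321.6) = 725.1
  D: 0 + 1(321.6) = 321.6
  G: 0 + 3(321.6) = 964.9
  E: 1060 (inert)
Total out = 59.75 + 725.1 + 321.6 + 964.9 + 1060 = 3131 mol.

3130 mol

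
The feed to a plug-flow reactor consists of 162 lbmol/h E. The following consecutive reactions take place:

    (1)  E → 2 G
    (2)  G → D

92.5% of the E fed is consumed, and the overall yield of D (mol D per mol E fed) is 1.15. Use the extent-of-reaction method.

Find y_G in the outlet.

Conversion of E: E consumed = 1ξ₁ = 0.925 × 162 → ξ₁ = 149.8 lbmol/h.
Yield of D: 1ξ₂ / 162 = 1.15 → ξ₂ = 186.3 lbmol/h.
Outlet amounts (n = n₀ + Σ ν·ξ):
  E: 162 − 1(149.8) = 12.15
  G: 0 + 2(149.8) − 1(186.3) = 113.4
  D: 0 + 1(186.3) = 186.3
Total out = 311.9 lbmol/h; y_G = 113.4 / 311.9 = 0.3636.

0.364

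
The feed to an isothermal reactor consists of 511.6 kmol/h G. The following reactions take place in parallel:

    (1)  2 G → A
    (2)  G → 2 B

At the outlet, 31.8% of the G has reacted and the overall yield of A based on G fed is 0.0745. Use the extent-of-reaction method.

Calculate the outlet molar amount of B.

Yield of A: 1ξ₁ / 511.6 = 0.0745 → ξ₁ = 38.11 kmol/h.
Conversion of G: 2ξ₁ + 1ξ₂ = 0.318 × 511.6 = 162.7 → ξ₂ = 86.46 kmol/h.
Outlet amounts (n = n₀ + Σ ν·ξ):
  G: 511.6 − 2(38.11) − 1(86.46) = 348.9
  A: 0 + 1(38.11) = 38.11
  B: 0 + 2(86.46) = 172.9

173 kmol/h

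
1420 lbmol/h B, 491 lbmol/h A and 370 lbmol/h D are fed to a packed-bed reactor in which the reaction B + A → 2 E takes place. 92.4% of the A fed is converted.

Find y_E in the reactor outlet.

A reacted = 0.924 × 491 = 453.7 lbmol/h; ν_A = −1, so ξ = 453.7/1 = 453.7 lbmol/h.
Outlet amounts (n = n₀ + ν ξ):
  B: 1420 − 1(453.7) = 966.3
  A: 491 − 1(453.7) = 37.32
  E: 0 + 2(453.7) = 907.4
  D: 370 (inert)
Total out = 2281 lbmol/h; y_E = 907.4 / 2281 = 0.3978.

0.398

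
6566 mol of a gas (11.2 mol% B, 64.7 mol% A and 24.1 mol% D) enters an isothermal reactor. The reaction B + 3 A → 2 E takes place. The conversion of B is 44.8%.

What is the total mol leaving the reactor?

B reacted = 0.448 × 735.4 = 329.5 mol; ν_B = −1, so ξ = 329.5/1 = 329.5 mol.
Outlet amounts (n = n₀ + ν ξ):
  B: 735.4 − 1(329.5) = 405.9
  A: 4248 − 3(329.5) = 3260
  E: 0 + 2(329.5) = 658.9
  D: 1582 (inert)
Total out = 405.9 + 3260 + 658.9 + 1582 = 5907 mol.

5910 mol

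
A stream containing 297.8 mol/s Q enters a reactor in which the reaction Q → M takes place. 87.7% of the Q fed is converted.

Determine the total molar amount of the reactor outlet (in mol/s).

298 mol/s

Q reacted = 0.877 × 297.8 = 261.2 mol/s; ν_Q = −1, so ξ = 261.2/1 = 261.2 mol/s.
Outlet amounts (n = n₀ + ν ξ):
  Q: 297.8 − 1(261.2) = 36.63
  M: 0 + 1(261.2) = 261.2
Total out = 36.63 + 261.2 = 297.8 mol/s.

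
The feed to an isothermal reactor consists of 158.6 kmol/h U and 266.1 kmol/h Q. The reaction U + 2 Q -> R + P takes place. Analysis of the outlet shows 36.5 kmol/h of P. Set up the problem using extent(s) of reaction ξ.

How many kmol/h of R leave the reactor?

For P: n = n₀ + 1ξ → 36.5 = 0 + 1ξ, giving ξ = 36.5 kmol/h.
Outlet amounts (n = n₀ + ν ξ):
  U: 158.6 − 1(36.5) = 122.1
  Q: 266.1 − 2(36.5) = 193.1
  R: 0 + 1(36.5) = 36.5
  P: 0 + 1(36.5) = 36.5

36.5 kmol/h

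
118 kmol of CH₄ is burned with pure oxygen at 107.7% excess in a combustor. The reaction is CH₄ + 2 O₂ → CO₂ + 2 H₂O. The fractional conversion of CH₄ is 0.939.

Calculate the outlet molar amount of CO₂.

Stoichiometric O₂ = 2 × 118 = 236 kmol; O₂ fed = 236 × 2.077 = 490.2 kmol.
Fuel reacted = 0.939 × 118 → ξ = 110.8 kmol.
Outlet (n = n₀ + ν ξ):
  CH₄: 118 − 1(110.8) = 7.198
  O₂: 490.2 − 2(110.8) = 268.6
  CO₂: 0 + 1(110.8) = 110.8
  H₂O: 0 + 2(110.8) = 221.6

111 kmol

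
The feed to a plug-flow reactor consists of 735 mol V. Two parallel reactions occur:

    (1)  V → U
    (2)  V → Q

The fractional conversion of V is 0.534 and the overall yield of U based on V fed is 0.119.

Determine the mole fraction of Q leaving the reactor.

Yield of U: 1ξ₁ / 735 = 0.119 → ξ₁ = 87.46 mol.
Conversion of V: 1ξ₁ + 1ξ₂ = 0.534 × 735 = 392.5 → ξ₂ = 305 mol.
Outlet amounts (n = n₀ + Σ ν·ξ):
  V: 735 − 1(87.46) − 1(305) = 342.5
  U: 0 + 1(87.46) = 87.46
  Q: 0 + 1(305) = 305
Total out = 735 mol; y_Q = 305 / 735 = 0.415.

0.415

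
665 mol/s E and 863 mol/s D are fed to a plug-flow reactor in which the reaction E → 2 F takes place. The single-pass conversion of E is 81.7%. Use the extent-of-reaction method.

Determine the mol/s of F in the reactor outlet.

E reacted = 0.817 × 665 = 543.3 mol/s; ν_E = −1, so ξ = 543.3/1 = 543.3 mol/s.
Outlet amounts (n = n₀ + ν ξ):
  E: 665 − 1(543.3) = 121.7
  F: 0 + 2(543.3) = 1087
  D: 863 (inert)

1090 mol/s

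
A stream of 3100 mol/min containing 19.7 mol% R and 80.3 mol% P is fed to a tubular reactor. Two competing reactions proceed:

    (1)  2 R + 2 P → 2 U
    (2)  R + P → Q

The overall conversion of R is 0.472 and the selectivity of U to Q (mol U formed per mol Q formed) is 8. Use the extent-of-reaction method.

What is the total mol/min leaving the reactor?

Conversion of R: R consumed = 0.472 × 610.7 = 288.3 mol/min = 2ξ₁ + 1ξ₂.
Selectivity: 2ξ₁ / (1ξ₂) = 8 → ξ₁ = 4 ξ₂.
Substitute: (2·4 + 1) ξ₂ = 288.3 → ξ₂ = 32.03 mol/min, ξ₁ = 128.1 mol/min.
Outlet amounts (n = n₀ + Σ ν·ξ):
  R: 610.7 − 2(128.1) − 1(32.03) = 322.4
  P: 2489 − 2(128.1) − 1(32.03) = 2201
  U: 0 + 2(128.1) = 256.2
  Q: 0 + 1(32.03) = 32.03
Total out = 322.4 + 2201 + 256.2 + 32.03 = 2812 mol/min.

2810 mol/min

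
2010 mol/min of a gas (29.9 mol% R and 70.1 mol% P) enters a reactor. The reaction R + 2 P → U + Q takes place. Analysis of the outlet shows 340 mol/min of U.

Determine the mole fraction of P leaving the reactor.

For U: n = n₀ + 1ξ → 340 = 0 + 1ξ, giving ξ = 340 mol/min.
Outlet amounts (n = n₀ + ν ξ):
  R: 601 − 1(340) = 261
  P: 1409 − 2(340) = 729
  U: 0 + 1(340) = 340
  Q: 0 + 1(340) = 340
Total out = 1670 mol/min; y_P = 729 / 1670 = 0.4365.

0.437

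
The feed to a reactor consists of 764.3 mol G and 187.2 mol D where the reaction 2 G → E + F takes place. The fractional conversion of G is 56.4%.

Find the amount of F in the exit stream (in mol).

G reacted = 0.564 × 764.3 = 431.1 mol; ν_G = −2, so ξ = 431.1/2 = 215.5 mol.
Outlet amounts (n = n₀ + ν ξ):
  G: 764.3 − 2(215.5) = 333.2
  E: 0 + 1(215.5) = 215.5
  F: 0 + 1(215.5) = 215.5
  D: 187.2 (inert)

216 mol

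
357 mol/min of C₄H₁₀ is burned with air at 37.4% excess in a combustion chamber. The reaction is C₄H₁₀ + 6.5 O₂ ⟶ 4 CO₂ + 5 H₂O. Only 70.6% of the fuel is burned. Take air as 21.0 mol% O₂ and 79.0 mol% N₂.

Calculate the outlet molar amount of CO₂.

Stoichiometric O₂ = 6.5 × 357 = 2320 mol/min; O₂ fed = 2320 × 1.374 = 3188 mol/min.
N₂ fed = 3188 × 79/21 = 11990 mol/min.
Fuel reacted = 0.706 × 357 → ξ = 252 mol/min.
Outlet (n = n₀ + ν ξ):
  C₄H₁₀: 357 − 1(252) = 105
  O₂: 3188 − 6.5(252) = 1550
  N₂: 11990 (inert)
  CO₂: 0 + 4(252) = 1008
  H₂O: 0 + 5(252) = 1260

1010 mol/min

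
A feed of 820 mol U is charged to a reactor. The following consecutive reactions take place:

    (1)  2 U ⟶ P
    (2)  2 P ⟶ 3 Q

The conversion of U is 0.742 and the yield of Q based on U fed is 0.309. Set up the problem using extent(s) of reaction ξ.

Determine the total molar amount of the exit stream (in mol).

Conversion of U: U consumed = 2ξ₁ = 0.742 × 820 → ξ₁ = 304.2 mol.
Yield of Q: 3ξ₂ / 820 = 0.309 → ξ₂ = 84.46 mol.
Outlet amounts (n = n₀ + Σ ν·ξ):
  U: 820 − 2(304.2) = 211.6
  P: 0 + 1(304.2) − 2(84.46) = 135.3
  Q: 0 + 3(84.46) = 253.4
Total out = 211.6 + 135.3 + 253.4 = 600.2 mol.

600 mol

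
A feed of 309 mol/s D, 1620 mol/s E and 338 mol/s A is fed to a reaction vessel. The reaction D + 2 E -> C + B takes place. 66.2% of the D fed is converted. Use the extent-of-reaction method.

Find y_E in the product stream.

0.587

D reacted = 0.662 × 309 = 204.6 mol/s; ν_D = −1, so ξ = 204.6/1 = 204.6 mol/s.
Outlet amounts (n = n₀ + ν ξ):
  D: 309 − 1(204.6) = 104.4
  E: 1620 − 2(204.6) = 1211
  C: 0 + 1(204.6) = 204.6
  B: 0 + 1(204.6) = 204.6
  A: 338 (inert)
Total out = 2062 mol/s; y_E = 1211 / 2062 = 0.5871.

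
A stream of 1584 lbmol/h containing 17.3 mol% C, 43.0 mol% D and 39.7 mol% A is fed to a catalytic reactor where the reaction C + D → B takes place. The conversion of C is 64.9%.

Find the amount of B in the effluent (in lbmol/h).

C reacted = 0.649 × 274 = 177.8 lbmol/h; ν_C = −1, so ξ = 177.8/1 = 177.8 lbmol/h.
Outlet amounts (n = n₀ + ν ξ):
  C: 274 − 1(177.8) = 96.19
  D: 681.1 − 1(177.8) = 503.3
  B: 0 + 1(177.8) = 177.8
  A: 628.8 (inert)

178 lbmol/h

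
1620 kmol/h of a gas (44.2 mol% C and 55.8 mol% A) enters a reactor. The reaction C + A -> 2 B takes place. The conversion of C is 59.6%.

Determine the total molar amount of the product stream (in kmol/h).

1620 kmol/h

C reacted = 0.596 × 716 = 426.8 kmol/h; ν_C = −1, so ξ = 426.8/1 = 426.8 kmol/h.
Outlet amounts (n = n₀ + ν ξ):
  C: 716 − 1(426.8) = 289.3
  A: 904 − 1(426.8) = 477.2
  B: 0 + 2(426.8) = 853.5
Total out = 289.3 + 477.2 + 853.5 = 1620 kmol/h.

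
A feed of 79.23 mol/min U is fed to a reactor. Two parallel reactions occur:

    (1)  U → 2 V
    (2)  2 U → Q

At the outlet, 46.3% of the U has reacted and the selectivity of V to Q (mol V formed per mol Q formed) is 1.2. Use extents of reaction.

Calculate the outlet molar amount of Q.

Conversion of U: U consumed = 0.463 × 79.23 = 36.68 mol/min = 1ξ₁ + 2ξ₂.
Selectivity: 2ξ₁ / (1ξ₂) = 1.2 → ξ₁ = 0.6 ξ₂.
Substitute: (1·0.6 + 2) ξ₂ = 36.68 → ξ₂ = 14.11 mol/min, ξ₁ = 8.465 mol/min.
Outlet amounts (n = n₀ + Σ ν·ξ):
  U: 79.23 − 1(8.465) − 2(14.11) = 42.55
  V: 0 + 2(8.465) = 16.93
  Q: 0 + 1(14.11) = 14.11

14.1 mol/min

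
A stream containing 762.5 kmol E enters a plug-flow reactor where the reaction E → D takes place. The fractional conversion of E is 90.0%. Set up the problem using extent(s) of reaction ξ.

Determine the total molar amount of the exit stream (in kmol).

E reacted = 0.9 × 762.5 = 686.2 kmol; ν_E = −1, so ξ = 686.2/1 = 686.2 kmol.
Outlet amounts (n = n₀ + ν ξ):
  E: 762.5 − 1(686.2) = 76.25
  D: 0 + 1(686.2) = 686.2
Total out = 76.25 + 686.2 = 762.5 kmol.

762 kmol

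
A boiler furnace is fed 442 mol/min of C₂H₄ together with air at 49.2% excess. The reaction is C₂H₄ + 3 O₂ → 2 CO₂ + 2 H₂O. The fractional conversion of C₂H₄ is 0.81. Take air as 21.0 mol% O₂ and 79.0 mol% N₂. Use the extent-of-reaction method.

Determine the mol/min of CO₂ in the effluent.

716 mol/min

Stoichiometric O₂ = 3 × 442 = 1326 mol/min; O₂ fed = 1326 × 1.492 = 1978 mol/min.
N₂ fed = 1978 × 79/21 = 7443 mol/min.
Fuel reacted = 0.81 × 442 → ξ = 358 mol/min.
Outlet (n = n₀ + ν ξ):
  C₂H₄: 442 − 1(358) = 83.98
  O₂: 1978 − 3(358) = 904.3
  N₂: 7443 (inert)
  CO₂: 0 + 2(358) = 716
  H₂O: 0 + 2(358) = 716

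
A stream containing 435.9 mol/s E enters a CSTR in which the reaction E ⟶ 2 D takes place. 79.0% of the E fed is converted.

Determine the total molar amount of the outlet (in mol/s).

E reacted = 0.79 × 435.9 = 344.4 mol/s; ν_E = −1, so ξ = 344.4/1 = 344.4 mol/s.
Outlet amounts (n = n₀ + ν ξ):
  E: 435.9 − 1(344.4) = 91.54
  D: 0 + 2(344.4) = 688.7
Total out = 91.54 + 688.7 = 780.3 mol/s.

780 mol/s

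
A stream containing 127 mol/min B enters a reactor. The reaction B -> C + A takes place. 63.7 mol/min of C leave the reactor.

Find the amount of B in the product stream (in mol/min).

63.3 mol/min

For C: n = n₀ + 1ξ → 63.7 = 0 + 1ξ, giving ξ = 63.7 mol/min.
Outlet amounts (n = n₀ + ν ξ):
  B: 127 − 1(63.7) = 63.3
  C: 0 + 1(63.7) = 63.7
  A: 0 + 1(63.7) = 63.7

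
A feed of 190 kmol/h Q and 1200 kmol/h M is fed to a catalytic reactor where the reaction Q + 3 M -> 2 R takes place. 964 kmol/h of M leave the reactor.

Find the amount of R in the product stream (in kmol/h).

157 kmol/h

For M: n = n₀ − 3ξ → 964 = 1200 − 3ξ, giving ξ = 78.67 kmol/h.
Outlet amounts (n = n₀ + ν ξ):
  Q: 190 − 1(78.67) = 111.3
  M: 1200 − 3(78.67) = 964
  R: 0 + 2(78.67) = 157.3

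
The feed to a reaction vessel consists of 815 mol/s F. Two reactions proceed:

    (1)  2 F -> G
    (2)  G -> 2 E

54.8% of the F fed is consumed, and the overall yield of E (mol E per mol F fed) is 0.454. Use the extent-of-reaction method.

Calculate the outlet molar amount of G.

38.3 mol/s

Conversion of F: F consumed = 2ξ₁ = 0.548 × 815 → ξ₁ = 223.3 mol/s.
Yield of E: 2ξ₂ / 815 = 0.454 → ξ₂ = 185 mol/s.
Outlet amounts (n = n₀ + Σ ν·ξ):
  F: 815 − 2(223.3) = 368.4
  G: 0 + 1(223.3) − 1(185) = 38.31
  E: 0 + 2(185) = 370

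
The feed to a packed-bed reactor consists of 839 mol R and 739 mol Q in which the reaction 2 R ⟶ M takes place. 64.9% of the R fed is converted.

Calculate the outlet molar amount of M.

272 mol

R reacted = 0.649 × 839 = 544.5 mol; ν_R = −2, so ξ = 544.5/2 = 272.3 mol.
Outlet amounts (n = n₀ + ν ξ):
  R: 839 − 2(272.3) = 294.5
  M: 0 + 1(272.3) = 272.3
  Q: 739 (inert)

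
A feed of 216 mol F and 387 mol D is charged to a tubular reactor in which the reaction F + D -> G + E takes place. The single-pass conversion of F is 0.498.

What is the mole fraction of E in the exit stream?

0.178

F reacted = 0.498 × 216 = 107.6 mol; ν_F = −1, so ξ = 107.6/1 = 107.6 mol.
Outlet amounts (n = n₀ + ν ξ):
  F: 216 − 1(107.6) = 108.4
  D: 387 − 1(107.6) = 279.4
  G: 0 + 1(107.6) = 107.6
  E: 0 + 1(107.6) = 107.6
Total out = 603 mol; y_E = 107.6 / 603 = 0.1784.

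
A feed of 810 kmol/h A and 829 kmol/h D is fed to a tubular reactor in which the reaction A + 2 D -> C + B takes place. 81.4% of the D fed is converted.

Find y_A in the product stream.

D reacted = 0.814 × 829 = 674.8 kmol/h; ν_D = −2, so ξ = 674.8/2 = 337.4 kmol/h.
Outlet amounts (n = n₀ + ν ξ):
  A: 810 − 1(337.4) = 472.6
  D: 829 − 2(337.4) = 154.2
  C: 0 + 1(337.4) = 337.4
  B: 0 + 1(337.4) = 337.4
Total out = 1302 kmol/h; y_A = 472.6 / 1302 = 0.3631.

0.363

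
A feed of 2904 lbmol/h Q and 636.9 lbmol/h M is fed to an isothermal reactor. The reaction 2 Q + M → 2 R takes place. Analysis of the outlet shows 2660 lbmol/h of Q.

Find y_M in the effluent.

0.151

For Q: n = n₀ − 2ξ → 2660 = 2904 − 2ξ, giving ξ = 122 lbmol/h.
Outlet amounts (n = n₀ + ν ξ):
  Q: 2904 − 2(122) = 2660
  M: 636.9 − 1(122) = 514.9
  R: 0 + 2(122) = 244
Total out = 3419 lbmol/h; y_M = 514.9 / 3419 = 0.1506.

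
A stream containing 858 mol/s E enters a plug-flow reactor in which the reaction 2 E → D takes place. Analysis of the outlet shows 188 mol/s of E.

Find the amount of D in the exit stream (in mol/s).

For E: n = n₀ − 2ξ → 188 = 858 − 2ξ, giving ξ = 335 mol/s.
Outlet amounts (n = n₀ + ν ξ):
  E: 858 − 2(335) = 188
  D: 0 + 1(335) = 335

335 mol/s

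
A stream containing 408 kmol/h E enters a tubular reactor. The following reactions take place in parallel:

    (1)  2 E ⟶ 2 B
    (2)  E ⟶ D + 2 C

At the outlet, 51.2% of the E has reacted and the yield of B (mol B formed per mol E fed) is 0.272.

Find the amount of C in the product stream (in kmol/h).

196 kmol/h

Yield of B: 2ξ₁ / 408 = 0.272 → ξ₁ = 55.49 kmol/h.
Conversion of E: 2ξ₁ + 1ξ₂ = 0.512 × 408 = 208.9 → ξ₂ = 97.92 kmol/h.
Outlet amounts (n = n₀ + Σ ν·ξ):
  E: 408 − 2(55.49) − 1(97.92) = 199.1
  B: 0 + 2(55.49) = 111
  D: 0 + 1(97.92) = 97.92
  C: 0 + 2(97.92) = 195.8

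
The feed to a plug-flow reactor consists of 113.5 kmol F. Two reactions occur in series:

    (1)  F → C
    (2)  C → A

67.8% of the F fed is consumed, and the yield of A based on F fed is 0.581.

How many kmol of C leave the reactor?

11 kmol

Conversion of F: F consumed = 1ξ₁ = 0.678 × 113.5 → ξ₁ = 76.95 kmol.
Yield of A: 1ξ₂ / 113.5 = 0.581 → ξ₂ = 65.94 kmol.
Outlet amounts (n = n₀ + Σ ν·ξ):
  F: 113.5 − 1(76.95) = 36.55
  C: 0 + 1(76.95) − 1(65.94) = 11.01
  A: 0 + 1(65.94) = 65.94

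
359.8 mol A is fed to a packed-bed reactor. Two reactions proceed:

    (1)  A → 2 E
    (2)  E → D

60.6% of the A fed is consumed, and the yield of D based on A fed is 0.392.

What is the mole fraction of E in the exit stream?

0.511

Conversion of A: A consumed = 1ξ₁ = 0.606 × 359.8 → ξ₁ = 218 mol.
Yield of D: 1ξ₂ / 359.8 = 0.392 → ξ₂ = 141 mol.
Outlet amounts (n = n₀ + Σ ν·ξ):
  A: 359.8 − 1(218) = 141.8
  E: 0 + 2(218) − 1(141) = 295
  D: 0 + 1(141) = 141
Total out = 577.8 mol; y_E = 295 / 577.8 = 0.5106.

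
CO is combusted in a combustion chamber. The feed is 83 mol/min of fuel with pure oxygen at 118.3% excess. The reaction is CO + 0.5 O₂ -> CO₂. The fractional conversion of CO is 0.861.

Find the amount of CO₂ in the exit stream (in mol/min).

Stoichiometric O₂ = 0.5 × 83 = 41.5 mol/min; O₂ fed = 41.5 × 2.183 = 90.59 mol/min.
Fuel reacted = 0.861 × 83 → ξ = 71.46 mol/min.
Outlet (n = n₀ + ν ξ):
  CO: 83 − 1(71.46) = 11.54
  O₂: 90.59 − 0.5(71.46) = 54.86
  CO₂: 0 + 1(71.46) = 71.46

71.5 mol/min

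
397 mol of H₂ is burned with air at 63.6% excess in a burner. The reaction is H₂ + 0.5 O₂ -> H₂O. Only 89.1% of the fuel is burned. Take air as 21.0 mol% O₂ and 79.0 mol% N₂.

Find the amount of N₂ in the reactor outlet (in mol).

1220 mol

Stoichiometric O₂ = 0.5 × 397 = 198.5 mol; O₂ fed = 198.5 × 1.636 = 324.7 mol.
N₂ fed = 324.7 × 79/21 = 1222 mol.
Fuel reacted = 0.891 × 397 → ξ = 353.7 mol.
Outlet (n = n₀ + ν ξ):
  H₂: 397 − 1(353.7) = 43.27
  O₂: 324.7 − 0.5(353.7) = 147.9
  N₂: 1222 (inert)
  H₂O: 0 + 1(353.7) = 353.7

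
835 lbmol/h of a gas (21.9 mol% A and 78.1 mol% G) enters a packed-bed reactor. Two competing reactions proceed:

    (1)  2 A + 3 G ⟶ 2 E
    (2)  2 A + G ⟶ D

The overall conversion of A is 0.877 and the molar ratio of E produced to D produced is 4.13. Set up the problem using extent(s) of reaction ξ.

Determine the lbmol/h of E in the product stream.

108 lbmol/h

Conversion of A: A consumed = 0.877 × 182.9 = 160.4 lbmol/h = 2ξ₁ + 2ξ₂.
Selectivity: 2ξ₁ / (1ξ₂) = 4.13 → ξ₁ = 2.065 ξ₂.
Substitute: (2·2.065 + 2) ξ₂ = 160.4 → ξ₂ = 26.16 lbmol/h, ξ₁ = 54.02 lbmol/h.
Outlet amounts (n = n₀ + Σ ν·ξ):
  A: 182.9 − 2(54.02) − 2(26.16) = 22.49
  G: 652.1 − 3(54.02) − 1(26.16) = 463.9
  E: 0 + 2(54.02) = 108
  D: 0 + 1(26.16) = 26.16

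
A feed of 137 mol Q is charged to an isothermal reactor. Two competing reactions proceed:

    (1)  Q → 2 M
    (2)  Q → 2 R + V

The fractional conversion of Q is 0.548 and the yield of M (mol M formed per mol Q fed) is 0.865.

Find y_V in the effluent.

0.0694

Yield of M: 2ξ₁ / 137 = 0.865 → ξ₁ = 59.25 mol.
Conversion of Q: 1ξ₁ + 1ξ₂ = 0.548 × 137 = 75.08 → ξ₂ = 15.82 mol.
Outlet amounts (n = n₀ + Σ ν·ξ):
  Q: 137 − 1(59.25) − 1(15.82) = 61.92
  M: 0 + 2(59.25) = 118.5
  R: 0 + 2(15.82) = 31.65
  V: 0 + 1(15.82) = 15.82
Total out = 227.9 mol; y_V = 15.82 / 227.9 = 0.06943.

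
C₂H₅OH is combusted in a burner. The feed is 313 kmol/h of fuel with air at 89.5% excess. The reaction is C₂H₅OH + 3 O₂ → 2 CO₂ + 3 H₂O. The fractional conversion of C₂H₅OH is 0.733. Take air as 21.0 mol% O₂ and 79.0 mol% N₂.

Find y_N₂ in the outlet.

0.742

Stoichiometric O₂ = 3 × 313 = 939 kmol/h; O₂ fed = 939 × 1.895 = 1779 kmol/h.
N₂ fed = 1779 × 79/21 = 6694 kmol/h.
Fuel reacted = 0.733 × 313 → ξ = 229.4 kmol/h.
Outlet (n = n₀ + ν ξ):
  C₂H₅OH: 313 − 1(229.4) = 83.57
  O₂: 1779 − 3(229.4) = 1091
  N₂: 6694 (inert)
  CO₂: 0 + 2(229.4) = 458.9
  H₂O: 0 + 3(229.4) = 688.3
Total out = 9016 kmol/h; y_N₂ = 6694 / 9016 = 0.7425.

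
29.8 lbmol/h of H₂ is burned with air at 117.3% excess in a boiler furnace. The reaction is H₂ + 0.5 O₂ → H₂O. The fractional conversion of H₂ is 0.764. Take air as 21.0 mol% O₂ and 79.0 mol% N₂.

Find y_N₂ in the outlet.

Stoichiometric O₂ = 0.5 × 29.8 = 14.9 lbmol/h; O₂ fed = 14.9 × 2.173 = 32.38 lbmol/h.
N₂ fed = 32.38 × 79/21 = 121.8 lbmol/h.
Fuel reacted = 0.764 × 29.8 → ξ = 22.77 lbmol/h.
Outlet (n = n₀ + ν ξ):
  H₂: 29.8 − 1(22.77) = 7.033
  O₂: 32.38 − 0.5(22.77) = 20.99
  N₂: 121.8 (inert)
  H₂O: 0 + 1(22.77) = 22.77
Total out = 172.6 lbmol/h; y_N₂ = 121.8 / 172.6 = 0.7057.

0.706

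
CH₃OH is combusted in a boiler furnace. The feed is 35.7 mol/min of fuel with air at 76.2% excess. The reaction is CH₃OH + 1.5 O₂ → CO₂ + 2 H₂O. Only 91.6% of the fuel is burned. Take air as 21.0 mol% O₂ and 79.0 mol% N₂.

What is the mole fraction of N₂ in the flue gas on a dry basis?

Stoichiometric O₂ = 1.5 × 35.7 = 53.55 mol/min; O₂ fed = 53.55 × 1.762 = 94.36 mol/min.
N₂ fed = 94.36 × 79/21 = 355 mol/min.
Fuel reacted = 0.916 × 35.7 → ξ = 32.7 mol/min.
Outlet (n = n₀ + ν ξ):
  CH₃OH: 35.7 − 1(32.7) = 2.999
  O₂: 94.36 − 1.5(32.7) = 45.3
  N₂: 355 (inert)
  CO₂: 0 + 1(32.7) = 32.7
  H₂O: 0 + 2(32.7) = 65.4
Dry total = 436 mol/min; y_N₂ (dry) = 355 / 436 = 0.8142.

0.814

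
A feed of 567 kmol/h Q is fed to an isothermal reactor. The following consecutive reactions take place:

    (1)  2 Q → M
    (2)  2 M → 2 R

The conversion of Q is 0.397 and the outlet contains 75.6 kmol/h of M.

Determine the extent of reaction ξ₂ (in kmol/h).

Conversion of Q: Q consumed = 2ξ₁ = 0.397 × 567 → ξ₁ = 112.5 kmol/h.
M balance: n_M = 0 + 1ξ₁ − 2ξ₂ = 75.6 → ξ₂ = (1·112.5 − 75.6)/2 = 18.47 kmol/h.
Outlet amounts (n = n₀ + Σ ν·ξ):
  Q: 567 − 2(112.5) = 341.9
  M: 0 + 1(112.5) − 2(18.47) = 75.6
  R: 0 + 2(18.47) = 36.95

ξ₂ = 18.5 kmol/h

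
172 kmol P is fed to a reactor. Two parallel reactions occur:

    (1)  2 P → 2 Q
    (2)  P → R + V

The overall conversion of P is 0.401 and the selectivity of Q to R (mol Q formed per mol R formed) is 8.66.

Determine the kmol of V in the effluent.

7.14 kmol

Conversion of P: P consumed = 0.401 × 172 = 68.97 kmol = 2ξ₁ + 1ξ₂.
Selectivity: 2ξ₁ / (1ξ₂) = 8.66 → ξ₁ = 4.33 ξ₂.
Substitute: (2·4.33 + 1) ξ₂ = 68.97 → ξ₂ = 7.14 kmol, ξ₁ = 30.92 kmol.
Outlet amounts (n = n₀ + Σ ν·ξ):
  P: 172 − 2(30.92) − 1(7.14) = 103
  Q: 0 + 2(30.92) = 61.83
  R: 0 + 1(7.14) = 7.14
  V: 0 + 1(7.14) = 7.14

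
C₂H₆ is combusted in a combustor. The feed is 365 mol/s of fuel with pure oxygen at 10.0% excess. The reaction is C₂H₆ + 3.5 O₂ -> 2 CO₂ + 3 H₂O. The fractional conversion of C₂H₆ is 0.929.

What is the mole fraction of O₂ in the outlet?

0.113

Stoichiometric O₂ = 3.5 × 365 = 1278 mol/s; O₂ fed = 1278 × 1.100 = 1405 mol/s.
Fuel reacted = 0.929 × 365 → ξ = 339.1 mol/s.
Outlet (n = n₀ + ν ξ):
  C₂H₆: 365 − 1(339.1) = 25.91
  O₂: 1405 − 3.5(339.1) = 218.5
  CO₂: 0 + 2(339.1) = 678.2
  H₂O: 0 + 3(339.1) = 1017
Total out = 1940 mol/s; y_O₂ = 218.5 / 1940 = 0.1126.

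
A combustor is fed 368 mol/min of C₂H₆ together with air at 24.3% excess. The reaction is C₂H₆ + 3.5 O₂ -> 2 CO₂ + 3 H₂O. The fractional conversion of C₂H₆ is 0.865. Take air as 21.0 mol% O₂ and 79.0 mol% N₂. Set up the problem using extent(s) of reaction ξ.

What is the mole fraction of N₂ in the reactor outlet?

0.739

Stoichiometric O₂ = 3.5 × 368 = 1288 mol/min; O₂ fed = 1288 × 1.243 = 1601 mol/min.
N₂ fed = 1601 × 79/21 = 6023 mol/min.
Fuel reacted = 0.865 × 368 → ξ = 318.3 mol/min.
Outlet (n = n₀ + ν ξ):
  C₂H₆: 368 − 1(318.3) = 49.68
  O₂: 1601 − 3.5(318.3) = 486.9
  N₂: 6023 (inert)
  CO₂: 0 + 2(318.3) = 636.6
  H₂O: 0 + 3(318.3) = 955
Total out = 8151 mol/min; y_N₂ = 6023 / 8151 = 0.7389.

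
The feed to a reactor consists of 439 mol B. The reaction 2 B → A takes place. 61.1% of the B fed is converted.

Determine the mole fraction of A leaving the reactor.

B reacted = 0.611 × 439 = 268.2 mol; ν_B = −2, so ξ = 268.2/2 = 134.1 mol.
Outlet amounts (n = n₀ + ν ξ):
  B: 439 − 2(134.1) = 170.8
  A: 0 + 1(134.1) = 134.1
Total out = 304.9 mol; y_A = 134.1 / 304.9 = 0.4399.

0.44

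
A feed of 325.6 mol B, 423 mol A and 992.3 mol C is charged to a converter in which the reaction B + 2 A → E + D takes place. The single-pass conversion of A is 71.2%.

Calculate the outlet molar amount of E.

A reacted = 0.712 × 423 = 301.2 mol; ν_A = −2, so ξ = 301.2/2 = 150.6 mol.
Outlet amounts (n = n₀ + ν ξ):
  B: 325.6 − 1(150.6) = 175
  A: 423 − 2(150.6) = 121.8
  E: 0 + 1(150.6) = 150.6
  D: 0 + 1(150.6) = 150.6
  C: 992.3 (inert)

151 mol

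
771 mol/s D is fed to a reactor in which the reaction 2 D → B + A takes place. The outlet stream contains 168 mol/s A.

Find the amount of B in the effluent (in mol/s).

168 mol/s

For A: n = n₀ + 1ξ → 168 = 0 + 1ξ, giving ξ = 168 mol/s.
Outlet amounts (n = n₀ + ν ξ):
  D: 771 − 2(168) = 435
  B: 0 + 1(168) = 168
  A: 0 + 1(168) = 168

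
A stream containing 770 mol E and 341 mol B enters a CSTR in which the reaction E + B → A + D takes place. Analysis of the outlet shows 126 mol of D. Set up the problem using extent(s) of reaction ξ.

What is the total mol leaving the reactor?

For D: n = n₀ + 1ξ → 126 = 0 + 1ξ, giving ξ = 126 mol.
Outlet amounts (n = n₀ + ν ξ):
  E: 770 − 1(126) = 644
  B: 341 − 1(126) = 215
  A: 0 + 1(126) = 126
  D: 0 + 1(126) = 126
Total out = 644 + 215 + 126 + 126 = 1111 mol.

1110 mol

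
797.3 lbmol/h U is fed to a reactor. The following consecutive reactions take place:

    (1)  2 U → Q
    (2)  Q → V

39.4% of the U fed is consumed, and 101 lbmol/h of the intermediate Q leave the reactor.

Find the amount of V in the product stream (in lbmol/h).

56.1 lbmol/h

Conversion of U: U consumed = 2ξ₁ = 0.394 × 797.3 → ξ₁ = 157.1 lbmol/h.
Q balance: n_Q = 0 + 1ξ₁ − 1ξ₂ = 101 → ξ₂ = (1·157.1 − 101)/1 = 56.07 lbmol/h.
Outlet amounts (n = n₀ + Σ ν·ξ):
  U: 797.3 − 2(157.1) = 483.2
  Q: 0 + 1(157.1) − 1(56.07) = 101
  V: 0 + 1(56.07) = 56.07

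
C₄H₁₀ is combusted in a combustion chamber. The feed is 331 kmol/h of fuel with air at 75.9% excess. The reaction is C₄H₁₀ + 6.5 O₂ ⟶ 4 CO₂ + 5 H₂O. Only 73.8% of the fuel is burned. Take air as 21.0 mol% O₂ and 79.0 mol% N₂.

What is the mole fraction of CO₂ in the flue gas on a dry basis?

0.0558

Stoichiometric O₂ = 6.5 × 331 = 2152 kmol/h; O₂ fed = 2152 × 1.759 = 3784 kmol/h.
N₂ fed = 3784 × 79/21 = 14240 kmol/h.
Fuel reacted = 0.738 × 331 → ξ = 244.3 kmol/h.
Outlet (n = n₀ + ν ξ):
  C₄H₁₀: 331 − 1(244.3) = 86.72
  O₂: 3784 − 6.5(244.3) = 2197
  N₂: 14240 (inert)
  CO₂: 0 + 4(244.3) = 977.1
  H₂O: 0 + 5(244.3) = 1221
Dry total = 17500 kmol/h; y_CO₂ (dry) = 977.1 / 17500 = 0.05584.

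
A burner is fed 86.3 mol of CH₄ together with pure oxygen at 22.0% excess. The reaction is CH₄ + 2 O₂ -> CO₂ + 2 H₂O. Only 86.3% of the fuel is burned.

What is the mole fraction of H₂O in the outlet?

Stoichiometric O₂ = 2 × 86.3 = 172.6 mol; O₂ fed = 172.6 × 1.220 = 210.6 mol.
Fuel reacted = 0.863 × 86.3 → ξ = 74.48 mol.
Outlet (n = n₀ + ν ξ):
  CH₄: 86.3 − 1(74.48) = 11.82
  O₂: 210.6 − 2(74.48) = 61.62
  CO₂: 0 + 1(74.48) = 74.48
  H₂O: 0 + 2(74.48) = 149
Total out = 296.9 mol; y_H₂O = 149 / 296.9 = 0.5017.

0.502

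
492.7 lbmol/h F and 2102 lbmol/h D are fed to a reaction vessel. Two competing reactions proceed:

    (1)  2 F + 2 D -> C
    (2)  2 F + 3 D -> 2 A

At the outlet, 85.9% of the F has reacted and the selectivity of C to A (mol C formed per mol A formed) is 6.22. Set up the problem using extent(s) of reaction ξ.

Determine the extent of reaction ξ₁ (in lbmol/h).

Conversion of F: F consumed = 0.859 × 492.7 = 423.2 lbmol/h = 2ξ₁ + 2ξ₂.
Selectivity: 1ξ₁ / (2ξ₂) = 6.22 → ξ₁ = 12.44 ξ₂.
Substitute: (2·12.44 + 2) ξ₂ = 423.2 → ξ₂ = 15.75 lbmol/h, ξ₁ = 195.9 lbmol/h.
Outlet amounts (n = n₀ + Σ ν·ξ):
  F: 492.7 − 2(195.9) − 2(15.75) = 69.47
  D: 2102 − 2(195.9) − 3(15.75) = 1663
  C: 0 + 1(195.9) = 195.9
  A: 0 + 2(15.75) = 31.49

ξ₁ = 196 lbmol/h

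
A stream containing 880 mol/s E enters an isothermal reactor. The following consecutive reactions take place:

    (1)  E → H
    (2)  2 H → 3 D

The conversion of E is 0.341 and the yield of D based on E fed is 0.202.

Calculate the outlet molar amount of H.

Conversion of E: E consumed = 1ξ₁ = 0.341 × 880 → ξ₁ = 300.1 mol/s.
Yield of D: 3ξ₂ / 880 = 0.202 → ξ₂ = 59.25 mol/s.
Outlet amounts (n = n₀ + Σ ν·ξ):
  E: 880 − 1(300.1) = 579.9
  H: 0 + 1(300.1) − 2(59.25) = 181.6
  D: 0 + 3(59.25) = 177.8

182 mol/s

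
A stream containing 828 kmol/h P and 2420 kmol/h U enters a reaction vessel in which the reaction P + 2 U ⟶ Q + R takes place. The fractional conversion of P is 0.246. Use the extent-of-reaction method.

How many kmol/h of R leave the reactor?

P reacted = 0.246 × 828 = 203.7 kmol/h; ν_P = −1, so ξ = 203.7/1 = 203.7 kmol/h.
Outlet amounts (n = n₀ + ν ξ):
  P: 828 − 1(203.7) = 624.3
  U: 2420 − 2(203.7) = 2013
  Q: 0 + 1(203.7) = 203.7
  R: 0 + 1(203.7) = 203.7

204 kmol/h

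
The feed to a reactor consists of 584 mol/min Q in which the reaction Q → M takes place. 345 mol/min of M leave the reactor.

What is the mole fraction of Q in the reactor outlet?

For M: n = n₀ + 1ξ → 345 = 0 + 1ξ, giving ξ = 345 mol/min.
Outlet amounts (n = n₀ + ν ξ):
  Q: 584 − 1(345) = 239
  M: 0 + 1(345) = 345
Total out = 584 mol/min; y_Q = 239 / 584 = 0.4092.

0.409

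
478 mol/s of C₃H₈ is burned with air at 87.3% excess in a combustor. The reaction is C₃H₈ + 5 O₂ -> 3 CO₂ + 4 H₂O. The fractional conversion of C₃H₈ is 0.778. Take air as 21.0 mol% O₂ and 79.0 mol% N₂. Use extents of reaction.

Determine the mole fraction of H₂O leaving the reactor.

Stoichiometric O₂ = 5 × 478 = 2390 mol/s; O₂ fed = 2390 × 1.873 = 4476 mol/s.
N₂ fed = 4476 × 79/21 = 16840 mol/s.
Fuel reacted = 0.778 × 478 → ξ = 371.9 mol/s.
Outlet (n = n₀ + ν ξ):
  C₃H₈: 478 − 1(371.9) = 106.1
  O₂: 4476 − 5(371.9) = 2617
  N₂: 16840 (inert)
  CO₂: 0 + 3(371.9) = 1116
  H₂O: 0 + 4(371.9) = 1488
Total out = 22170 mol/s; y_H₂O = 1488 / 22170 = 0.06711.

0.0671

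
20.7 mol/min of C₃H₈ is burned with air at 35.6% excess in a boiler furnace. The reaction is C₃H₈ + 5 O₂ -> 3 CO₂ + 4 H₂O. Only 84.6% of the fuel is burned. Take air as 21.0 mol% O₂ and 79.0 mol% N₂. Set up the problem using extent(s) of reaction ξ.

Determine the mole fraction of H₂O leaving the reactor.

0.0991

Stoichiometric O₂ = 5 × 20.7 = 103.5 mol/min; O₂ fed = 103.5 × 1.356 = 140.3 mol/min.
N₂ fed = 140.3 × 79/21 = 528 mol/min.
Fuel reacted = 0.846 × 20.7 → ξ = 17.51 mol/min.
Outlet (n = n₀ + ν ξ):
  C₃H₈: 20.7 − 1(17.51) = 3.188
  O₂: 140.3 − 5(17.51) = 52.78
  N₂: 528 (inert)
  CO₂: 0 + 3(17.51) = 52.54
  H₂O: 0 + 4(17.51) = 70.05
Total out = 706.5 mol/min; y_H₂O = 70.05 / 706.5 = 0.09915.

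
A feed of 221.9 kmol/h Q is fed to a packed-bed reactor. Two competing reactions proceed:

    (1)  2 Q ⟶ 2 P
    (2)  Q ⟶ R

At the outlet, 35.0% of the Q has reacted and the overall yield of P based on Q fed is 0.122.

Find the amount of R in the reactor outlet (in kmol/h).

Yield of P: 2ξ₁ / 221.9 = 0.122 → ξ₁ = 13.54 kmol/h.
Conversion of Q: 2ξ₁ + 1ξ₂ = 0.35 × 221.9 = 77.66 → ξ₂ = 50.59 kmol/h.
Outlet amounts (n = n₀ + Σ ν·ξ):
  Q: 221.9 − 2(13.54) − 1(50.59) = 144.2
  P: 0 + 2(13.54) = 27.07
  R: 0 + 1(50.59) = 50.59

50.6 kmol/h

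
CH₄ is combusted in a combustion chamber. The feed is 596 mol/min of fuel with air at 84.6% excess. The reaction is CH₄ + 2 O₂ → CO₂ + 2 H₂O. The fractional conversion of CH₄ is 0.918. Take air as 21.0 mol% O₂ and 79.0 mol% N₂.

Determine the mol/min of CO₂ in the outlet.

547 mol/min

Stoichiometric O₂ = 2 × 596 = 1192 mol/min; O₂ fed = 1192 × 1.846 = 2200 mol/min.
N₂ fed = 2200 × 79/21 = 8278 mol/min.
Fuel reacted = 0.918 × 596 → ξ = 547.1 mol/min.
Outlet (n = n₀ + ν ξ):
  CH₄: 596 − 1(547.1) = 48.87
  O₂: 2200 − 2(547.1) = 1106
  N₂: 8278 (inert)
  CO₂: 0 + 1(547.1) = 547.1
  H₂O: 0 + 2(547.1) = 1094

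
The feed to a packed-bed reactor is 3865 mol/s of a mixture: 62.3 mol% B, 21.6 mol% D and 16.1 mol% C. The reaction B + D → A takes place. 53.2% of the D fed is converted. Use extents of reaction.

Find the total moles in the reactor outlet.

3420 mol/s

D reacted = 0.532 × 834.8 = 444.1 mol/s; ν_D = −1, so ξ = 444.1/1 = 444.1 mol/s.
Outlet amounts (n = n₀ + ν ξ):
  B: 2408 − 1(444.1) = 1964
  D: 834.8 − 1(444.1) = 390.7
  A: 0 + 1(444.1) = 444.1
  C: 622.3 (inert)
Total out = 1964 + 390.7 + 444.1 + 622.3 = 3421 mol/s.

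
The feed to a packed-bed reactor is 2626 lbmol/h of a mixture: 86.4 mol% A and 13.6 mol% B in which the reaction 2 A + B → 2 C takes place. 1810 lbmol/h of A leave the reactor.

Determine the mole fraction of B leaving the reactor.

0.0533

For A: n = n₀ − 2ξ → 1810 = 2269 − 2ξ, giving ξ = 229.4 lbmol/h.
Outlet amounts (n = n₀ + ν ξ):
  A: 2269 − 2(229.4) = 1810
  B: 357.1 − 1(229.4) = 127.7
  C: 0 + 2(229.4) = 458.9
Total out = 2397 lbmol/h; y_B = 127.7 / 2397 = 0.05329.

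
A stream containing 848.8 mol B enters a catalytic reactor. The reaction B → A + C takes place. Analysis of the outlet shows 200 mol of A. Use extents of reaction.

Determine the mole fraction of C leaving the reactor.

For A: n = n₀ + 1ξ → 200 = 0 + 1ξ, giving ξ = 200 mol.
Outlet amounts (n = n₀ + ν ξ):
  B: 848.8 − 1(200) = 648.8
  A: 0 + 1(200) = 200
  C: 0 + 1(200) = 200
Total out = 1049 mol; y_C = 200 / 1049 = 0.1907.

0.191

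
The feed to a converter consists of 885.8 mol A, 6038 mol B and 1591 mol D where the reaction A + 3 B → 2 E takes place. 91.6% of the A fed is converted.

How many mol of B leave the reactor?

3600 mol

A reacted = 0.916 × 885.8 = 811.4 mol; ν_A = −1, so ξ = 811.4/1 = 811.4 mol.
Outlet amounts (n = n₀ + ν ξ):
  A: 885.8 − 1(811.4) = 74.41
  B: 6038 − 3(811.4) = 3604
  E: 0 + 2(811.4) = 1623
  D: 1591 (inert)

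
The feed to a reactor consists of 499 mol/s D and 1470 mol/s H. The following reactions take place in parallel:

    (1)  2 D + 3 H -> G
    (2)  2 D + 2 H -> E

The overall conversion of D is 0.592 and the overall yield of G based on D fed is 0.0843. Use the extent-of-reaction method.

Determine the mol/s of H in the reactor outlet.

1130 mol/s

Yield of G: 1ξ₁ / 499 = 0.0843 → ξ₁ = 42.07 mol/s.
Conversion of D: 2ξ₁ + 2ξ₂ = 0.592 × 499 = 295.4 → ξ₂ = 105.6 mol/s.
Outlet amounts (n = n₀ + Σ ν·ξ):
  D: 499 − 2(42.07) − 2(105.6) = 203.6
  H: 1470 − 3(42.07) − 2(105.6) = 1133
  G: 0 + 1(42.07) = 42.07
  E: 0 + 1(105.6) = 105.6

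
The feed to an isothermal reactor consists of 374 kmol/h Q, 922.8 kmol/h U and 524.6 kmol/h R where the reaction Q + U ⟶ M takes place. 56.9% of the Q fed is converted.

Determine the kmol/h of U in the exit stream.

710 kmol/h

Q reacted = 0.569 × 374 = 212.8 kmol/h; ν_Q = −1, so ξ = 212.8/1 = 212.8 kmol/h.
Outlet amounts (n = n₀ + ν ξ):
  Q: 374 − 1(212.8) = 161.2
  U: 922.8 − 1(212.8) = 710
  M: 0 + 1(212.8) = 212.8
  R: 524.6 (inert)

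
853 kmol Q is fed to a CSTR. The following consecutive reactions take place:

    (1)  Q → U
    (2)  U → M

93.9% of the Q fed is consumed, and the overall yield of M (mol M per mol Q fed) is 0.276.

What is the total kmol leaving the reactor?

853 kmol

Conversion of Q: Q consumed = 1ξ₁ = 0.939 × 853 → ξ₁ = 801 kmol.
Yield of M: 1ξ₂ / 853 = 0.276 → ξ₂ = 235.4 kmol.
Outlet amounts (n = n₀ + Σ ν·ξ):
  Q: 853 − 1(801) = 52.03
  U: 0 + 1(801) − 1(235.4) = 565.5
  M: 0 + 1(235.4) = 235.4
Total out = 52.03 + 565.5 + 235.4 = 853 kmol.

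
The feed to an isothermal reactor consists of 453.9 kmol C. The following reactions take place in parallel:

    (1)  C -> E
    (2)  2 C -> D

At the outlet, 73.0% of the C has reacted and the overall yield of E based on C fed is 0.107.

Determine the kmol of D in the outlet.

141 kmol

Yield of E: 1ξ₁ / 453.9 = 0.107 → ξ₁ = 48.57 kmol.
Conversion of C: 1ξ₁ + 2ξ₂ = 0.73 × 453.9 = 331.3 → ξ₂ = 141.4 kmol.
Outlet amounts (n = n₀ + Σ ν·ξ):
  C: 453.9 − 1(48.57) − 2(141.4) = 122.6
  E: 0 + 1(48.57) = 48.57
  D: 0 + 1(141.4) = 141.4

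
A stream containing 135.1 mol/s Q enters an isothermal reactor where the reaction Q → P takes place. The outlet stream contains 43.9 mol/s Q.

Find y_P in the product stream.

0.675

For Q: n = n₀ − 1ξ → 43.9 = 135.1 − 1ξ, giving ξ = 91.2 mol/s.
Outlet amounts (n = n₀ + ν ξ):
  Q: 135.1 − 1(91.2) = 43.9
  P: 0 + 1(91.2) = 91.2
Total out = 135.1 mol/s; y_P = 91.2 / 135.1 = 0.6751.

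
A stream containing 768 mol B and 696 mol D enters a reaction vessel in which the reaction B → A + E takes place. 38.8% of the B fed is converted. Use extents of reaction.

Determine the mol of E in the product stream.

298 mol

B reacted = 0.388 × 768 = 298 mol; ν_B = −1, so ξ = 298/1 = 298 mol.
Outlet amounts (n = n₀ + ν ξ):
  B: 768 − 1(298) = 470
  A: 0 + 1(298) = 298
  E: 0 + 1(298) = 298
  D: 696 (inert)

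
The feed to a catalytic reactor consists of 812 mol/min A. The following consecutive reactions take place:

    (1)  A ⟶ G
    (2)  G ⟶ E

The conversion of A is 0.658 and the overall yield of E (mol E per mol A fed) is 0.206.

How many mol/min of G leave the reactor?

367 mol/min

Conversion of A: A consumed = 1ξ₁ = 0.658 × 812 → ξ₁ = 534.3 mol/min.
Yield of E: 1ξ₂ / 812 = 0.206 → ξ₂ = 167.3 mol/min.
Outlet amounts (n = n₀ + Σ ν·ξ):
  A: 812 − 1(534.3) = 277.7
  G: 0 + 1(534.3) − 1(167.3) = 367
  E: 0 + 1(167.3) = 167.3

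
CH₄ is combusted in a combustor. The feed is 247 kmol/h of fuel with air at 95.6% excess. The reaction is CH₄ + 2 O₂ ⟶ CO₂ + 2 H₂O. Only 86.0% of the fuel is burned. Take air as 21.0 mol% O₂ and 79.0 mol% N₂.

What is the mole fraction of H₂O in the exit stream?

0.0876

Stoichiometric O₂ = 2 × 247 = 494 kmol/h; O₂ fed = 494 × 1.956 = 966.3 kmol/h.
N₂ fed = 966.3 × 79/21 = 3635 kmol/h.
Fuel reacted = 0.86 × 247 → ξ = 212.4 kmol/h.
Outlet (n = n₀ + ν ξ):
  CH₄: 247 − 1(212.4) = 34.58
  O₂: 966.3 − 2(212.4) = 541.4
  N₂: 3635 (inert)
  CO₂: 0 + 1(212.4) = 212.4
  H₂O: 0 + 2(212.4) = 424.8
Total out = 4848 kmol/h; y_H₂O = 424.8 / 4848 = 0.08763.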